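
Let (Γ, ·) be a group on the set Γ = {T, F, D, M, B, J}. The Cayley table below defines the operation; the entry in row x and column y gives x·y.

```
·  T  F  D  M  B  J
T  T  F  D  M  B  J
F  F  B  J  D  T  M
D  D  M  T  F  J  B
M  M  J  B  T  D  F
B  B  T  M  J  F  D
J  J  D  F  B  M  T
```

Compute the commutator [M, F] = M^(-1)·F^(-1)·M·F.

Identity is T; from the table M^(-1) = M and F^(-1) = B.
M·B = D
D·M = F
F·F = B

B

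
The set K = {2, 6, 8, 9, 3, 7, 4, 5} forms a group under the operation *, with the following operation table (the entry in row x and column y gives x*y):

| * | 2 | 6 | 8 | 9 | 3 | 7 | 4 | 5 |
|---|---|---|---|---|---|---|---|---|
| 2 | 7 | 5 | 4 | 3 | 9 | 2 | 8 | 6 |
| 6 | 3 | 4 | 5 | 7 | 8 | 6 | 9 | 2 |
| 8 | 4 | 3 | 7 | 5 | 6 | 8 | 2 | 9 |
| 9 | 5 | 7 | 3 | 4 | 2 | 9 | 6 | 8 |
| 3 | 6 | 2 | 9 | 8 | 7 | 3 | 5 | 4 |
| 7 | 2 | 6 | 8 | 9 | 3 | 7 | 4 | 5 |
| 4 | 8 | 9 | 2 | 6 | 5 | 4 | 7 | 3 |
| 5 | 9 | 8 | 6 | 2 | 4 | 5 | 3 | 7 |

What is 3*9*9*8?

6

3*9 = 8
8*9 = 5
5*8 = 6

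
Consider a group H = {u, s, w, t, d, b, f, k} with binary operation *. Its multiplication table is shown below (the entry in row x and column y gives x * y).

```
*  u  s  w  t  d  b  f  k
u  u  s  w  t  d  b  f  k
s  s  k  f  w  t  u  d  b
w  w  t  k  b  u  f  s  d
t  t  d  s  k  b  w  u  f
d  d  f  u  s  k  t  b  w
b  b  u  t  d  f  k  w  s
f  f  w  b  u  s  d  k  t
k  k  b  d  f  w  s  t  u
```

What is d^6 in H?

d^1 = d
d^2 = d * d = k
d^3 = k * d = w
d^4 = w * d = u
d^5 = u * d = d
d^6 = d * d = k

k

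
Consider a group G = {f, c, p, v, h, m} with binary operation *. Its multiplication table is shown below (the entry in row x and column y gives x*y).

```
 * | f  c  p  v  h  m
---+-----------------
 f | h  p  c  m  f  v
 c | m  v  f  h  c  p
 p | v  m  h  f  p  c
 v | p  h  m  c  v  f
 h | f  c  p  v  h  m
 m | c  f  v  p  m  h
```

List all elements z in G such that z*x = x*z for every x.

{h}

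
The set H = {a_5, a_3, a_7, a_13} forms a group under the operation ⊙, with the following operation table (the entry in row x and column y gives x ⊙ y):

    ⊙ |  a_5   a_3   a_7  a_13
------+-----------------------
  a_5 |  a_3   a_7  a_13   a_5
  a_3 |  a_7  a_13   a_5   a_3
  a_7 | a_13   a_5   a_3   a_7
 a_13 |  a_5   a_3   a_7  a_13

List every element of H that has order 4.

Identity is a_13. Compute the order of each non-identity element by repeated multiplication:
  a_5: a_5 → a_3 → a_7 → a_13  (order 4)
  a_3: a_3 → a_13  (order 2)
  a_7: a_7 → a_3 → a_5 → a_13  (order 4)
Elements of order 4: {a_5, a_7}.

{a_5, a_7}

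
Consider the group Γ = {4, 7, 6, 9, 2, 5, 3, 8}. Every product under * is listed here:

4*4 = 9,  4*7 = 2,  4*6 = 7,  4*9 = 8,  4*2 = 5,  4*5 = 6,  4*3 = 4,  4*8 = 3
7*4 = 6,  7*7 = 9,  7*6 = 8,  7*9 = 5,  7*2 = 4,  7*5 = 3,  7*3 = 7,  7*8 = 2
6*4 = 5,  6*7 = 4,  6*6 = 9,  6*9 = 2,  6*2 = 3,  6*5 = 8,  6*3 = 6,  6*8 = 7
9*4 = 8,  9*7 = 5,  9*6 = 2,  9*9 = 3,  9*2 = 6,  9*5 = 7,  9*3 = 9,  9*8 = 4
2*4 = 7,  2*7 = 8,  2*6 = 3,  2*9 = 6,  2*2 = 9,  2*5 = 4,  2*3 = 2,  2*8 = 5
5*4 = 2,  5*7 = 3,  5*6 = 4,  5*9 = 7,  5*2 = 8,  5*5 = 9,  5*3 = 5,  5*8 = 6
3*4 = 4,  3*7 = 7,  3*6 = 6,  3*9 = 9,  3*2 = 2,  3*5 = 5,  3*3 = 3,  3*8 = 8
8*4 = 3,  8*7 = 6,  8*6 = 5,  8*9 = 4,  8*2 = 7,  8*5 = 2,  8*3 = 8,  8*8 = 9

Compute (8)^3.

8^1 = 8
8^2 = 8*8 = 9
8^3 = 9*8 = 4

4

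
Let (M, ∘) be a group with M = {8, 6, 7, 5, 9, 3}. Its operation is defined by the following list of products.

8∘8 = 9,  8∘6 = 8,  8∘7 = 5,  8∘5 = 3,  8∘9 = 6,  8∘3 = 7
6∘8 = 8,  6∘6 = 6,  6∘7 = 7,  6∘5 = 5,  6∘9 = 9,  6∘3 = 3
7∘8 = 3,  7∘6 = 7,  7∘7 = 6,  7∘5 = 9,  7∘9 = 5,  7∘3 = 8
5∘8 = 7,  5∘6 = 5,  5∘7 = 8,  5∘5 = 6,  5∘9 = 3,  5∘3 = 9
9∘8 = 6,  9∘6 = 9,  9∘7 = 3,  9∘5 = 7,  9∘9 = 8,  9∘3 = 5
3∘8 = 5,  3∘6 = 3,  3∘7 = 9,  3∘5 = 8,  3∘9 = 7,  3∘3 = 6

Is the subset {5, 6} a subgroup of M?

{5, 6} contains the identity 6.
Checking products: every product of two elements of {5, 6} (read from the table) lies in {5, 6}, so the set is closed.
In a finite group, a nonempty closed subset is a subgroup. So {5, 6} ≤ M.

Yes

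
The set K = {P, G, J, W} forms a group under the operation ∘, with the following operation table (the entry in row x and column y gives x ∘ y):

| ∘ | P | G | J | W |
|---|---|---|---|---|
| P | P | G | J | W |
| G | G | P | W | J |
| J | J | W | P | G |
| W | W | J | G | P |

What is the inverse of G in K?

First locate the identity: row P matches the header, so P is the identity.
Scan row G for P: G ∘ G = P. Hence G^(-1) = G.

G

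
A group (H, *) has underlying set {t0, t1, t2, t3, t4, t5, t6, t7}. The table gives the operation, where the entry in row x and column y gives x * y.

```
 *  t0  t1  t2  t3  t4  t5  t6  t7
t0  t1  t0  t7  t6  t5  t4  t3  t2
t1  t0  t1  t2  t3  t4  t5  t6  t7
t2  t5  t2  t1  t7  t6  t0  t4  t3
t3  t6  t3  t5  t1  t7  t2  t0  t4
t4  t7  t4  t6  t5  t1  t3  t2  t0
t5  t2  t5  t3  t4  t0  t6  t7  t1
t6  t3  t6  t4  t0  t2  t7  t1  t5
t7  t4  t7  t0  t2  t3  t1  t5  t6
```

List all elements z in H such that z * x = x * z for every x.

An element z is central iff its row equals its column in the table.
For t3: t3 * t5 = t2 ≠ t4 = t5 * t3, so t3 ∉ Z.
Checking each element this way leaves Z(H) = {t1, t6}.
(Structurally, H here is isomorphic to the dihedral group D_4.)

{t1, t6}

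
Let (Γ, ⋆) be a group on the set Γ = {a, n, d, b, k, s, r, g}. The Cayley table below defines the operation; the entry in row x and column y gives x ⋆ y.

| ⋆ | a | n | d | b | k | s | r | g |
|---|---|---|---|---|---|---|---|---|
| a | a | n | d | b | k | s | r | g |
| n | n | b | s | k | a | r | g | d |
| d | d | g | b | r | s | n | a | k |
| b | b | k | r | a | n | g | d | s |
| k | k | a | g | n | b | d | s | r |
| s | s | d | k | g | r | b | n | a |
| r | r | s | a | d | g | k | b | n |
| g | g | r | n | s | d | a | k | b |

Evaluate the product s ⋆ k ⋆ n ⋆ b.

g

s ⋆ k = r
r ⋆ n = s
s ⋆ b = g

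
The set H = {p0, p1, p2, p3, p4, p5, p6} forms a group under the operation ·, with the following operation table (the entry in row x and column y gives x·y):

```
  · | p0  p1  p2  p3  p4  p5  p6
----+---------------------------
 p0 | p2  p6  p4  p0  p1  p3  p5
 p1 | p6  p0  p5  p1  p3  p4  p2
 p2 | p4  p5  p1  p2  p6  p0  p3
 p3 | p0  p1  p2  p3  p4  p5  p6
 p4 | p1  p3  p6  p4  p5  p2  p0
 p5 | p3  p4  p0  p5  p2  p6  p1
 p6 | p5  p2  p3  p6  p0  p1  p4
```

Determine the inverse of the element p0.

p5

First locate the identity: row p3 matches the header, so p3 is the identity.
Scan row p0 for p3: p0·p5 = p3. Hence p0^(-1) = p5.
(Structurally, H here is isomorphic to the cyclic group Z_7.)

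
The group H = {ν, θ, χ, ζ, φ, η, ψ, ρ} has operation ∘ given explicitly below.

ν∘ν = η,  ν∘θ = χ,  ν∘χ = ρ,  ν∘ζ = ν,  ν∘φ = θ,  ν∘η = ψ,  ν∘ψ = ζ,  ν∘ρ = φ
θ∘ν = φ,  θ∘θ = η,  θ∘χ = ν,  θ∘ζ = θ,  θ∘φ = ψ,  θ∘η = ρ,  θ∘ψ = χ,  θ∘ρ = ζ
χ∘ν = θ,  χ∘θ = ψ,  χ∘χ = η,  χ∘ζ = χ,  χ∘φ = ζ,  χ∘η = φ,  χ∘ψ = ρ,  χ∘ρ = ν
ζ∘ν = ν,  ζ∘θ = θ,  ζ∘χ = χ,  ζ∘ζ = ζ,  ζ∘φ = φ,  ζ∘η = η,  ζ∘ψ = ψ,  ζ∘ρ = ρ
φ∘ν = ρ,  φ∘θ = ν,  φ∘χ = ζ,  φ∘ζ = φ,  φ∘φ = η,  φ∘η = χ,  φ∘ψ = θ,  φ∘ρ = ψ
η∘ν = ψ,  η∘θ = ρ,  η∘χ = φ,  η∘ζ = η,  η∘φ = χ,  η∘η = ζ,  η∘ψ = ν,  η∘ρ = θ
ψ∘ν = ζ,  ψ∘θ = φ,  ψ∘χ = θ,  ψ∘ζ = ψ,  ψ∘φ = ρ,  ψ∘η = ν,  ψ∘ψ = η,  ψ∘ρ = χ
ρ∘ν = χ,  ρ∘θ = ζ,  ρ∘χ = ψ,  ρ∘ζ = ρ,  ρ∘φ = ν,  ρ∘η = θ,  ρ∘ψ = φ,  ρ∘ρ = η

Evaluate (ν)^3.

ψ

ν^1 = ν
ν^2 = ν ∘ ν = η
ν^3 = η ∘ ν = ψ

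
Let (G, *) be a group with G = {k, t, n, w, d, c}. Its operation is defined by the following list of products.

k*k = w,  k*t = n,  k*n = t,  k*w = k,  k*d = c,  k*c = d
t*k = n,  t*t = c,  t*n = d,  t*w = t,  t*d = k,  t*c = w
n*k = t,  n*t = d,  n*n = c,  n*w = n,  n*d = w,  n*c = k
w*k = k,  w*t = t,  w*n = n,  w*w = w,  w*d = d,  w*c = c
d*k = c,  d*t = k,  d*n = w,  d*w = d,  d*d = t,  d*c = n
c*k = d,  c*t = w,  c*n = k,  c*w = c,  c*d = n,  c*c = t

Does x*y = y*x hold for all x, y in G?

Check whether the table is symmetric across its main diagonal.
Every entry (row x, col y) equals the entry (row y, col x), so G is abelian.

Yes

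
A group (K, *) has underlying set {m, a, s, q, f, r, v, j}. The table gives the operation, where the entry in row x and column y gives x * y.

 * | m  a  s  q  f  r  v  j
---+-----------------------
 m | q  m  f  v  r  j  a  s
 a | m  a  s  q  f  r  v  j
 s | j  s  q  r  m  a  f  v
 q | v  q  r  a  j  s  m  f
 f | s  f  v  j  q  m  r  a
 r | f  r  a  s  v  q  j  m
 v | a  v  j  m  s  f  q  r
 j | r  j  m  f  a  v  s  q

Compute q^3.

q

q^1 = q
q^2 = q * q = a
q^3 = a * q = q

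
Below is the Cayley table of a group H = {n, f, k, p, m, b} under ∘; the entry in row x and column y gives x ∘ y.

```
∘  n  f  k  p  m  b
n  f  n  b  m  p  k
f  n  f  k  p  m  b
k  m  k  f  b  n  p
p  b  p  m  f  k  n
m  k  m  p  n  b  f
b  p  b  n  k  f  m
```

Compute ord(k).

The identity element is f (its row matches the header).
k^1 = k
k^2 = k ∘ k = f
The first power of k equal to the identity is k^2, so ord(k) = 2.

2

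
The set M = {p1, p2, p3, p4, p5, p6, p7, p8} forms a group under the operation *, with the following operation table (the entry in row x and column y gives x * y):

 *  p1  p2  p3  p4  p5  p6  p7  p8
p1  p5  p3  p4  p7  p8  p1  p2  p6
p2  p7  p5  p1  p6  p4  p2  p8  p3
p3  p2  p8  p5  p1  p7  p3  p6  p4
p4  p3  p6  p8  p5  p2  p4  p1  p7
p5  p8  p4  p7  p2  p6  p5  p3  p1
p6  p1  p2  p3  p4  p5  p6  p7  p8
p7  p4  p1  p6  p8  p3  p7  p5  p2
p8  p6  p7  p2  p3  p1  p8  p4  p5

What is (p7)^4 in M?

p6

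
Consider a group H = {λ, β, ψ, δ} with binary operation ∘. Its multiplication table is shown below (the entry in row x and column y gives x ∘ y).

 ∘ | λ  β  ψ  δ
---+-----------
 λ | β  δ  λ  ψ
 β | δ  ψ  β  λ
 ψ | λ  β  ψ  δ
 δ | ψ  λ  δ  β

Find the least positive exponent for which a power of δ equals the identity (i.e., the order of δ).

4

The identity element is ψ (its row matches the header).
δ^1 = δ
δ^2 = δ ∘ δ = β
δ^3 = β ∘ δ = λ
δ^4 = λ ∘ δ = ψ
The first power of δ equal to the identity is δ^4, so ord(δ) = 4.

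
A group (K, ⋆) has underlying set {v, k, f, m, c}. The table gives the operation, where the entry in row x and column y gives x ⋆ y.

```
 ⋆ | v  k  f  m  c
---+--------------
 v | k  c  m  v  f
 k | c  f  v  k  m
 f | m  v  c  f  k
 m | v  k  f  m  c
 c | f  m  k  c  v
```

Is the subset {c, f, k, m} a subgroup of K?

k ⋆ f = v, which is not in {c, f, k, m}.
The subset is not closed under ⋆, so it is not a subgroup.
(Structurally, K here is isomorphic to the cyclic group Z_5.)

No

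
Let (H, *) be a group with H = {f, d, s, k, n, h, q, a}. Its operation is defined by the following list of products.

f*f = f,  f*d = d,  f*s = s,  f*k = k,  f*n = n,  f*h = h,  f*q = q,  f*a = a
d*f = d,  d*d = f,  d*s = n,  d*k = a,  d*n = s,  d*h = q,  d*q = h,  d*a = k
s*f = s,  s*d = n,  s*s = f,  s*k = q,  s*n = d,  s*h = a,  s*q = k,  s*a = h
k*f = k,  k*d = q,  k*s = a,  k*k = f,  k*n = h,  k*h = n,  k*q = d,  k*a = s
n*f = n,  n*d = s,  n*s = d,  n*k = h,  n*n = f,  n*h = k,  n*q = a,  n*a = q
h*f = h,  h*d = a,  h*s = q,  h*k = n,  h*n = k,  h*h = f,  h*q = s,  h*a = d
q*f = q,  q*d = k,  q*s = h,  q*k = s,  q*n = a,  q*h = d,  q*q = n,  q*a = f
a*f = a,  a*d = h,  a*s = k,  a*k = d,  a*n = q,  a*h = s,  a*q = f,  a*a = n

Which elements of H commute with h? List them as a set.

{f, h, k, n}

Compare row h with column h entry by entry.
n * h = k = h * n, so n commutes with h.
a * h = s but h * a = d, so a does not.
Collecting the elements that commute with h: C(h) = {f, h, k, n}.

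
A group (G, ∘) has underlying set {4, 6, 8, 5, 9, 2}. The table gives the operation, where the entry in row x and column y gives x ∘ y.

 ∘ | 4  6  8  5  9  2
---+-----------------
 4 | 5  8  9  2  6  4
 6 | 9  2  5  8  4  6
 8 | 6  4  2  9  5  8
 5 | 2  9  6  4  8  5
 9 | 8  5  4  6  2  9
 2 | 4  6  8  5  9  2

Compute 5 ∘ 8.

Read row 5, column 8: 5 ∘ 8 = 6.

6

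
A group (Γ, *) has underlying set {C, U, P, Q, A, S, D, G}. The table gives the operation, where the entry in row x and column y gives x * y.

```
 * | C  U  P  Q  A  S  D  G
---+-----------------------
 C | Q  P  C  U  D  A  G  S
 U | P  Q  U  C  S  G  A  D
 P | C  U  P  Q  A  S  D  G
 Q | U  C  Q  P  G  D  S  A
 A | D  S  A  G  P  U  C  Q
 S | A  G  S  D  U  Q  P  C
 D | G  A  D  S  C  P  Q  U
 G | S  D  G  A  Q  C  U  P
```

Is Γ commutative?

Yes

Check whether the table is symmetric across its main diagonal.
Every entry (row x, col y) equals the entry (row y, col x), so Γ is abelian.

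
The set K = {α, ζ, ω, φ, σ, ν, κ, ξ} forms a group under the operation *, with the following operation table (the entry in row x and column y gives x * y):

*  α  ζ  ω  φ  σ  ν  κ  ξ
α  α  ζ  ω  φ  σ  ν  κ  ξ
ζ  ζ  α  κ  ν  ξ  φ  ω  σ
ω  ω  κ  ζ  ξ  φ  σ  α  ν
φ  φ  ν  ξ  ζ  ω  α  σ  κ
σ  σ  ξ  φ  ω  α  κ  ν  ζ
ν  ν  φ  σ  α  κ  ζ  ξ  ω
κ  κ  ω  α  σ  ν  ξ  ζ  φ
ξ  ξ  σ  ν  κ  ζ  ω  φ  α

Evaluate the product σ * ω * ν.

α

σ * ω = φ
φ * ν = α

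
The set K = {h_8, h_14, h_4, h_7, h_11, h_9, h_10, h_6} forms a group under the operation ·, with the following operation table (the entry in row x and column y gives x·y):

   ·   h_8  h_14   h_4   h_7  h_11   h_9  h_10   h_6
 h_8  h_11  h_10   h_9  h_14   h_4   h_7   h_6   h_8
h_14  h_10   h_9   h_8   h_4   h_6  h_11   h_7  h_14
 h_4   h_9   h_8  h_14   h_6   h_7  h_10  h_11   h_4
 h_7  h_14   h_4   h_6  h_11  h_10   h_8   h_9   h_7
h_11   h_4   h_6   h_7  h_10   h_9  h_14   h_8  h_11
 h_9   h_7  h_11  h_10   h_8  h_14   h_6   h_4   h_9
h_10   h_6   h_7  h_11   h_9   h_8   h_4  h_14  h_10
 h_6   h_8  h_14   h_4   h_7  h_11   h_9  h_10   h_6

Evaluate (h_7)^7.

h_7^1 = h_7
h_7^2 = h_7·h_7 = h_11
h_7^3 = h_11·h_7 = h_10
h_7^4 = h_10·h_7 = h_9
h_7^5 = h_9·h_7 = h_8
h_7^6 = h_8·h_7 = h_14
h_7^7 = h_14·h_7 = h_4

h_4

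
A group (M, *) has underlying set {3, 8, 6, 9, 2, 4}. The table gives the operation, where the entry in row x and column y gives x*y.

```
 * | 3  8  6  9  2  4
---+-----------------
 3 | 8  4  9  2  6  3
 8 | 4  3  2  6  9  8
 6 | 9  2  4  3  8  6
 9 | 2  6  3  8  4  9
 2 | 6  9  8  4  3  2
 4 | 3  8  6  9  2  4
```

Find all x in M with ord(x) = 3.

{3, 8}

Identity is 4. Compute the order of each non-identity element by repeated multiplication:
  3: 3 → 8 → 4  (order 3)
  8: 8 → 3 → 4  (order 3)
  6: 6 → 4  (order 2)
  9: 9 → 8 → 6 → 3 → 2 → 4  (order 6)
  2: 2 → 3 → 6 → 8 → 9 → 4  (order 6)
Elements of order 3: {3, 8}.
(Structurally, M here is isomorphic to the cyclic group Z_6.)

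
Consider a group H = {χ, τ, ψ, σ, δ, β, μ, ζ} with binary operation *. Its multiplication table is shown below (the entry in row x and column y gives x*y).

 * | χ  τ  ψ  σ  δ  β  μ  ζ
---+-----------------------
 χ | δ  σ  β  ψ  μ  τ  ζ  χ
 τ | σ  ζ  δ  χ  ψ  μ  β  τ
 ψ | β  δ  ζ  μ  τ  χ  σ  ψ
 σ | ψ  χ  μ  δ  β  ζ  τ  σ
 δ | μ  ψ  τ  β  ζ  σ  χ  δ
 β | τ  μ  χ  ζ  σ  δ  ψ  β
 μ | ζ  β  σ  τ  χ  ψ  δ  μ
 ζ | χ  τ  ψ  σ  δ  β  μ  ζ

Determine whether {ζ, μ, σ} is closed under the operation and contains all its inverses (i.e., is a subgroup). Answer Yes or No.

σ*σ = δ, which is not in {ζ, μ, σ}.
The subset is not closed under *, so it is not a subgroup.

No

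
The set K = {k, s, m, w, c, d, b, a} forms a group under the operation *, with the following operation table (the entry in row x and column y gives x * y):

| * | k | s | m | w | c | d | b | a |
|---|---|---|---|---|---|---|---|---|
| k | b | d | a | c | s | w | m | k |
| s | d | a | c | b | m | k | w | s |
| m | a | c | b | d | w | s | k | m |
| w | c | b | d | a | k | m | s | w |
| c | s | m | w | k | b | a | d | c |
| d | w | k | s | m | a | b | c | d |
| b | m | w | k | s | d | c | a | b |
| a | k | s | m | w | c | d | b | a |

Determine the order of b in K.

The identity element is a (its row matches the header).
b^1 = b
b^2 = b * b = a
The first power of b equal to the identity is b^2, so ord(b) = 2.

2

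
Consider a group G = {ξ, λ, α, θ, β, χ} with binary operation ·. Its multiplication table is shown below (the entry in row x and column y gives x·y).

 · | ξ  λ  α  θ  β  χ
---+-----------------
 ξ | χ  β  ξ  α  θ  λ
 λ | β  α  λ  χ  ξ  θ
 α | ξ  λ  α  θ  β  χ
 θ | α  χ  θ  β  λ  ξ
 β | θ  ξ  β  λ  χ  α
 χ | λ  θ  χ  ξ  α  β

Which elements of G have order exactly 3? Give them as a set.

Identity is α. Compute the order of each non-identity element by repeated multiplication:
  ξ: ξ → χ → λ → β → θ → α  (order 6)
  λ: λ → α  (order 2)
  θ: θ → β → λ → χ → ξ → α  (order 6)
  β: β → χ → α  (order 3)
  χ: χ → β → α  (order 3)
Elements of order 3: {β, χ}.

{β, χ}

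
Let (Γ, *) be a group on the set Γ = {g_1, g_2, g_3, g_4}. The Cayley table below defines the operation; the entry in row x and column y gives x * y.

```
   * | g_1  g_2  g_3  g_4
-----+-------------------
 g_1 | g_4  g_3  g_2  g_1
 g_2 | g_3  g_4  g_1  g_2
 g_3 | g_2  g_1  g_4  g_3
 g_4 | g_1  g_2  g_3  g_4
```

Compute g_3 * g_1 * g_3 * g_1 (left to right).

g_3 * g_1 = g_2
g_2 * g_3 = g_1
g_1 * g_1 = g_4

g_4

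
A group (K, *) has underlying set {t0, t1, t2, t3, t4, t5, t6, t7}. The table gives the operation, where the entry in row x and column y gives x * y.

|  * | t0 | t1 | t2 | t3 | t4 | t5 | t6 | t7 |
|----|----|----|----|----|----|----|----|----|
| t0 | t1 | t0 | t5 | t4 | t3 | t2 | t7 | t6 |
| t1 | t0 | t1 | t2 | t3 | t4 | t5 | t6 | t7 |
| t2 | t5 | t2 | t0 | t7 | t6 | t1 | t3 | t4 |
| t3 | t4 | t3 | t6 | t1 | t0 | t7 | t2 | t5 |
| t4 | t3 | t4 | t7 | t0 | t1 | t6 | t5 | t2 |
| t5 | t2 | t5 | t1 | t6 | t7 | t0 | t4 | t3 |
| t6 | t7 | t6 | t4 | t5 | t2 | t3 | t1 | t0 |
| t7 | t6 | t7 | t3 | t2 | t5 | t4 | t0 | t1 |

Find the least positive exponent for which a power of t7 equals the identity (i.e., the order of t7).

2

The identity element is t1 (its row matches the header).
t7^1 = t7
t7^2 = t7 * t7 = t1
The first power of t7 equal to the identity is t7^2, so ord(t7) = 2.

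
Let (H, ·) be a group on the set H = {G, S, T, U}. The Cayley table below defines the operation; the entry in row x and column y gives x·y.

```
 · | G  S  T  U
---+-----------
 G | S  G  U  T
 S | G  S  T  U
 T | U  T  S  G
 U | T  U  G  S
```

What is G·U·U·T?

G·U = T
T·U = G
G·T = U

U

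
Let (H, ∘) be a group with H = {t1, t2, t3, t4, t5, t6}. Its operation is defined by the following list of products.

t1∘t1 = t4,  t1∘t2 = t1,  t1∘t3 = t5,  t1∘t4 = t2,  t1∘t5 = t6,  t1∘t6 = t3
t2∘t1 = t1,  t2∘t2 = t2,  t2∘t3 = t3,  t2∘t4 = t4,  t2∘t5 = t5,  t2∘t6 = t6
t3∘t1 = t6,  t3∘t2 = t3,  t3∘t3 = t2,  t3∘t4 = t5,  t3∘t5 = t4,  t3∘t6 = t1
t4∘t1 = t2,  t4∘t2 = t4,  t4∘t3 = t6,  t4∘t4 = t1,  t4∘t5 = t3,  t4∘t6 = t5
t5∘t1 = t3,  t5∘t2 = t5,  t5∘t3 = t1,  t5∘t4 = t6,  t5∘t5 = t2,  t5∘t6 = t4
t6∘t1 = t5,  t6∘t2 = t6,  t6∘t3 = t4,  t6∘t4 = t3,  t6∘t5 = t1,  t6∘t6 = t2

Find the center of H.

{t2}

An element z is central iff its row equals its column in the table.
For t6: t6 ∘ t1 = t5 ≠ t3 = t1 ∘ t6, so t6 ∉ Z.
Checking each element this way leaves Z(H) = {t2}.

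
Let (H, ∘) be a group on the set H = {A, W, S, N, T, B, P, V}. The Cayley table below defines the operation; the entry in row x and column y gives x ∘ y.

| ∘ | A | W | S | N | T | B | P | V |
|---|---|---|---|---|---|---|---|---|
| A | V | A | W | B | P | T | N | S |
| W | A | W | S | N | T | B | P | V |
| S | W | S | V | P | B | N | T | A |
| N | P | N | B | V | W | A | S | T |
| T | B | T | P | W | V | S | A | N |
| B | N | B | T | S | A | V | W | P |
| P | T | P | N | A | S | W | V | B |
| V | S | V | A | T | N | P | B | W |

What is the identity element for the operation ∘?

W

The identity e satisfies e ∘ x = x for all x, so its row in the table reproduces the column headers.
Row W reads: A, W, S, N, T, B, P, V — exactly the header order. So W is the identity.
(Structurally, H here is isomorphic to the quaternion group Q_8.)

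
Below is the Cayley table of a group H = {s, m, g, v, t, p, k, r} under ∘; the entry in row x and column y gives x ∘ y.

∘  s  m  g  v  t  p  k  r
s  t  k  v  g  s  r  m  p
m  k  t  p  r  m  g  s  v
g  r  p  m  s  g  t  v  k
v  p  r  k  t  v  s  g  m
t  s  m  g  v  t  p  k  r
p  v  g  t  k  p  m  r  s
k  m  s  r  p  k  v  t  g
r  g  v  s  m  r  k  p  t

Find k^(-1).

First locate the identity: row t matches the header, so t is the identity.
Scan row k for t: k ∘ k = t. Hence k^(-1) = k.
(Structurally, H here is isomorphic to the dihedral group D_4.)

k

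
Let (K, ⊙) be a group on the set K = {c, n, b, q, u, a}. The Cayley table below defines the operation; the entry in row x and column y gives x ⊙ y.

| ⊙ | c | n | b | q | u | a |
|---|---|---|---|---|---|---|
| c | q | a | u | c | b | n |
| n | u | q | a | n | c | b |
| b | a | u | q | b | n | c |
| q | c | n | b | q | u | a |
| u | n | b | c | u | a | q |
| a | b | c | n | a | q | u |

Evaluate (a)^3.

a^1 = a
a^2 = a ⊙ a = u
a^3 = u ⊙ a = q

q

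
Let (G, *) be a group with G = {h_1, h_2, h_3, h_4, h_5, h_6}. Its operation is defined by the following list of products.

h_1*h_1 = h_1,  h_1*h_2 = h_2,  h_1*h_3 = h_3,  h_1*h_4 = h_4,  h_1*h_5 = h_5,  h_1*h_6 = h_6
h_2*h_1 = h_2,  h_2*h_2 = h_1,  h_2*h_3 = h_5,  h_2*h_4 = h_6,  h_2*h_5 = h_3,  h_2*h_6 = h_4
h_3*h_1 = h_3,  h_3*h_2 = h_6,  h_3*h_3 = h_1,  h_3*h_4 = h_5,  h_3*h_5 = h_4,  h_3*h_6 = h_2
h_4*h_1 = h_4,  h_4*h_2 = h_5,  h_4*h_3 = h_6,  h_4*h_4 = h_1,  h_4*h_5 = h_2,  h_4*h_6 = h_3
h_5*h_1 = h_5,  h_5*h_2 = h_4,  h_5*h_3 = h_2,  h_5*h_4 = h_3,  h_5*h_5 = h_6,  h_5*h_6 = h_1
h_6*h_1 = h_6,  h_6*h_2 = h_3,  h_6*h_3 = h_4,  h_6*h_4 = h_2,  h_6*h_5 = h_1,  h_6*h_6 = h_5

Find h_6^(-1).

First locate the identity: row h_1 matches the header, so h_1 is the identity.
Scan row h_6 for h_1: h_6 * h_5 = h_1. Hence h_6^(-1) = h_5.
(Structurally, G here is isomorphic to the symmetric group S_3.)

h_5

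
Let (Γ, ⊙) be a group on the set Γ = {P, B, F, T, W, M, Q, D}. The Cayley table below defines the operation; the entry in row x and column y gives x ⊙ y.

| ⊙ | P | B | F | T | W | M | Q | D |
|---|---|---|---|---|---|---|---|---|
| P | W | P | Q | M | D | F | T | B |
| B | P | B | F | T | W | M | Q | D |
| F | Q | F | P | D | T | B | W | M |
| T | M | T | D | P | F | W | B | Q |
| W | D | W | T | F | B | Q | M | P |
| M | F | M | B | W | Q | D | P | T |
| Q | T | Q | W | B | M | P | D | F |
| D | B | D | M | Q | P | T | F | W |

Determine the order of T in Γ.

8

The identity element is B (its row matches the header).
T^1 = T
T^2 = T ⊙ T = P
T^3 = P ⊙ T = M
T^4 = M ⊙ T = W
T^5 = W ⊙ T = F
T^6 = F ⊙ T = D
T^7 = D ⊙ T = Q
T^8 = Q ⊙ T = B
The first power of T equal to the identity is T^8, so ord(T) = 8.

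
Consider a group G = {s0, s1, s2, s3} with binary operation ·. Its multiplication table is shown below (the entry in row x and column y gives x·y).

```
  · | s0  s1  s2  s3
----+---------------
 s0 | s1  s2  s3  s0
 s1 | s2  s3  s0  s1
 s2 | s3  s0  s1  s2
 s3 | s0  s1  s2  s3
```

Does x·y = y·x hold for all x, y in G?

Check whether the table is symmetric across its main diagonal.
Every entry (row x, col y) equals the entry (row y, col x), so G is abelian.
(In fact G ≅ the cyclic group Z_4.)

Yes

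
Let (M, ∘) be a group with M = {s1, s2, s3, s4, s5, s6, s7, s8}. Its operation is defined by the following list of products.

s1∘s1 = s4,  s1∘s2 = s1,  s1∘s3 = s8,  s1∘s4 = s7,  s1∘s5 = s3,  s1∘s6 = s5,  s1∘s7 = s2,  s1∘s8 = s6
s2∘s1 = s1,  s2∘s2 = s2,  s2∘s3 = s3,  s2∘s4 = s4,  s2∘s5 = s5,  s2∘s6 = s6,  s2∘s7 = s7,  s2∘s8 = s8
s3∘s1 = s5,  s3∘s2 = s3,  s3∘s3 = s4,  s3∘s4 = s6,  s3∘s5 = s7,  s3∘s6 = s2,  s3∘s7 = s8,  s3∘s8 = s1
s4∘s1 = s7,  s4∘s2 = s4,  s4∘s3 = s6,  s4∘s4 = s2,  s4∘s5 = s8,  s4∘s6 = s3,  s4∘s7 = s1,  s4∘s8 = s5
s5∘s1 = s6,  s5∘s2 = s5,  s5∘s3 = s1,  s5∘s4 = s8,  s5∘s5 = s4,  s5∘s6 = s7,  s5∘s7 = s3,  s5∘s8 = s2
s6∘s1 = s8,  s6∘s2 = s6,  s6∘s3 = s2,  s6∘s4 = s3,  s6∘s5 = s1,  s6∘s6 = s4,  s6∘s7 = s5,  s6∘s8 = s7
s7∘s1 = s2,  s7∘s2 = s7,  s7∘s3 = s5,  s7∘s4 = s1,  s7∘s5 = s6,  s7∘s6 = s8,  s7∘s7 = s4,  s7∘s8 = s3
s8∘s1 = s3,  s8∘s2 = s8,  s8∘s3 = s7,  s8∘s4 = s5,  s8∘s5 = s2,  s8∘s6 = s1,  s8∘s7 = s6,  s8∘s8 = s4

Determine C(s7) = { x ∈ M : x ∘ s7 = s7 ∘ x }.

Compare row s7 with column s7 entry by entry.
s4 ∘ s7 = s1 = s7 ∘ s4, so s4 commutes with s7.
s5 ∘ s7 = s3 but s7 ∘ s5 = s6, so s5 does not.
Collecting the elements that commute with s7: C(s7) = {s1, s2, s4, s7}.
(Structurally, M here is isomorphic to the quaternion group Q_8.)

{s1, s2, s4, s7}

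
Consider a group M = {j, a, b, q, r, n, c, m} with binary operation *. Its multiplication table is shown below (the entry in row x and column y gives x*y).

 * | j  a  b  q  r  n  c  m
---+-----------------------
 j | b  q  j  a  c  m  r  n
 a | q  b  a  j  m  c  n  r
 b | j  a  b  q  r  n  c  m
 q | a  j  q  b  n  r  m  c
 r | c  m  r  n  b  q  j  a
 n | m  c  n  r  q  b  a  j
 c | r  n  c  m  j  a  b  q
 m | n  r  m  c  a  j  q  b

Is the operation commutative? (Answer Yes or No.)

Yes

Check whether the table is symmetric across its main diagonal.
Every entry (row x, col y) equals the entry (row y, col x), so M is abelian.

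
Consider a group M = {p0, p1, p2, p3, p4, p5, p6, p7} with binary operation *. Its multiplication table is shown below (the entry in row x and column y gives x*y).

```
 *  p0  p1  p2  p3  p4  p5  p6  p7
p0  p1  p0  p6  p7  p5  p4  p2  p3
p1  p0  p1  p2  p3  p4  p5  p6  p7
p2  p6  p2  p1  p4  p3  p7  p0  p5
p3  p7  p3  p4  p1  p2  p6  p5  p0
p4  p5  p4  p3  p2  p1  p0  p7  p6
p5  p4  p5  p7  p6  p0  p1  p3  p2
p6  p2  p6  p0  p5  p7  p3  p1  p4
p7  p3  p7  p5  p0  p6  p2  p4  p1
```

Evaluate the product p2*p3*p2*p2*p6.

p7

p2*p3 = p4
p4*p2 = p3
p3*p2 = p4
p4*p6 = p7
(Structurally, M here is isomorphic to the elementary abelian group (Z_2)^3.)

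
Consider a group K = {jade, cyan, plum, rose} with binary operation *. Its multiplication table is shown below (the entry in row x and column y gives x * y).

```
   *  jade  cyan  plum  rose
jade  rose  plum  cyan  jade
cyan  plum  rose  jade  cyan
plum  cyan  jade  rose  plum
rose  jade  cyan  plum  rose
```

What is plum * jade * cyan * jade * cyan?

plum * jade = cyan
cyan * cyan = rose
rose * jade = jade
jade * cyan = plum

plum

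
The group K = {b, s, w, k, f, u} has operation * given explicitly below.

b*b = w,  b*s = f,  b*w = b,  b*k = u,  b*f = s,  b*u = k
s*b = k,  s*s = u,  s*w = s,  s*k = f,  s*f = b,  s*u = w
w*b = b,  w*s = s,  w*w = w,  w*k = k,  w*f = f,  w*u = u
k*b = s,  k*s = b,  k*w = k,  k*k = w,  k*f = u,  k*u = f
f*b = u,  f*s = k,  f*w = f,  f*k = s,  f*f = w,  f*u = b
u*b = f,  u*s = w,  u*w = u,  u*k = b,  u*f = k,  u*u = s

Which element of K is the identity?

w

The identity e satisfies e * x = x for all x, so its row in the table reproduces the column headers.
Row w reads: b, s, w, k, f, u — exactly the header order. So w is the identity.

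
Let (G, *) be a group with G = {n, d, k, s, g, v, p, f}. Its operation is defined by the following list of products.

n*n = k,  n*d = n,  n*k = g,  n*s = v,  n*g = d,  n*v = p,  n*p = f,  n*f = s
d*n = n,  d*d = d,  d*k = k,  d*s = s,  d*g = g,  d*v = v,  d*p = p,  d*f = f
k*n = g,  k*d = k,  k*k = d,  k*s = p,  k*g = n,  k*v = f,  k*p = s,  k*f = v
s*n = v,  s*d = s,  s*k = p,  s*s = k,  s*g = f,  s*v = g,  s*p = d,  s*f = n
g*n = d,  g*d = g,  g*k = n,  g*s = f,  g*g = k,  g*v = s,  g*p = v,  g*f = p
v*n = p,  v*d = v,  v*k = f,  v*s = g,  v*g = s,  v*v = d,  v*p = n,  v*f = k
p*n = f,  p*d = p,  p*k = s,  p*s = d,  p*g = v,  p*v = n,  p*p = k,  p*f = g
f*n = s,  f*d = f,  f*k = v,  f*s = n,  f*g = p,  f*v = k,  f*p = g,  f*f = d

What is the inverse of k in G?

k

First locate the identity: row d matches the header, so d is the identity.
Scan row k for d: k*k = d. Hence k^(-1) = k.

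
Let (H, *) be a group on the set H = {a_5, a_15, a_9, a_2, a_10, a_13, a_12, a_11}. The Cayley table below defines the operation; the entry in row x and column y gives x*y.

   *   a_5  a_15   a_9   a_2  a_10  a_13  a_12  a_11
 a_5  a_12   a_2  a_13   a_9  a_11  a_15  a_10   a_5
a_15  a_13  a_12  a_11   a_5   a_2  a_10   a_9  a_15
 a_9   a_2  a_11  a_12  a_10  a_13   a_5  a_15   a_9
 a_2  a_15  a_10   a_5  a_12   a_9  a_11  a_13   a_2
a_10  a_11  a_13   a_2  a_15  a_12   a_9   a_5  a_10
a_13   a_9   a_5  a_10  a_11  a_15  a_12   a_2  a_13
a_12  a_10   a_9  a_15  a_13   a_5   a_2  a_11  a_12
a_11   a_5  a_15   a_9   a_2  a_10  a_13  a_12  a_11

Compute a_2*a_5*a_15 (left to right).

a_2*a_5 = a_15
a_15*a_15 = a_12
(Structurally, H here is isomorphic to the quaternion group Q_8.)

a_12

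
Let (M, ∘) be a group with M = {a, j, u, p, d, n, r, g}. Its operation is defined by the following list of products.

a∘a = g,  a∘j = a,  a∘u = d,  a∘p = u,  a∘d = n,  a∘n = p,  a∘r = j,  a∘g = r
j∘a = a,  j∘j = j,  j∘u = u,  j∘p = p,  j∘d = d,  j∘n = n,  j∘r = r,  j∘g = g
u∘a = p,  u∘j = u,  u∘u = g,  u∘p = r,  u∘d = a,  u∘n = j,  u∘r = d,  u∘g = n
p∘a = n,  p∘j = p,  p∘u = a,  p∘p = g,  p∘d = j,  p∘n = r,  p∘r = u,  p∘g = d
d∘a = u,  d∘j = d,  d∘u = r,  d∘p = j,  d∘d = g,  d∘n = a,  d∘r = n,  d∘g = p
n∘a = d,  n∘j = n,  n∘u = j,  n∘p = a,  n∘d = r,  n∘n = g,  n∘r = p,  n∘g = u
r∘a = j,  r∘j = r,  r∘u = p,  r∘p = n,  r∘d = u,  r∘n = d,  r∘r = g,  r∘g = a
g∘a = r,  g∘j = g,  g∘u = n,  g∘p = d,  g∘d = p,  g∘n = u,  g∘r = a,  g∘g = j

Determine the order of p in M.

4

The identity element is j (its row matches the header).
p^1 = p
p^2 = p ∘ p = g
p^3 = g ∘ p = d
p^4 = d ∘ p = j
The first power of p equal to the identity is p^4, so ord(p) = 4.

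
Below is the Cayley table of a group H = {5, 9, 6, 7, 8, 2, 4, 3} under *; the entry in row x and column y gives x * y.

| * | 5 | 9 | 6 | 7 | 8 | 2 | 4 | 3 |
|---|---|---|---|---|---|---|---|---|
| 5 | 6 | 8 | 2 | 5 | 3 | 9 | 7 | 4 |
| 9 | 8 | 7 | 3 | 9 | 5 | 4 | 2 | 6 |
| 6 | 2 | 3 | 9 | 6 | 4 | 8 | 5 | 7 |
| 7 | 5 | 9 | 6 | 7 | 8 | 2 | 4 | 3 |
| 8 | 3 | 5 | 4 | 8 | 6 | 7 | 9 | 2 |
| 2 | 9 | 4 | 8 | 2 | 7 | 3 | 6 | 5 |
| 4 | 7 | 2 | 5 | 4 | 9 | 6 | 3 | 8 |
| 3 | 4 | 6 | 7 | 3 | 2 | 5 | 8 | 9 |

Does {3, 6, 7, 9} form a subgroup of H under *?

{3, 6, 7, 9} contains the identity 7.
Checking products: every product of two elements of {3, 6, 7, 9} (read from the table) lies in {3, 6, 7, 9}, so the set is closed.
In a finite group, a nonempty closed subset is a subgroup. So {3, 6, 7, 9} ≤ H.
(Structurally, H here is isomorphic to the cyclic group Z_8.)

Yes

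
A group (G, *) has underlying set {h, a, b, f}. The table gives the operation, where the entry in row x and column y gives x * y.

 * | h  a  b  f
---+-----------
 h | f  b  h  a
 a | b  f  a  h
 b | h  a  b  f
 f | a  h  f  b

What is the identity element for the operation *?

b

The identity e satisfies e * x = x for all x, so its row in the table reproduces the column headers.
Row b reads: h, a, b, f — exactly the header order. So b is the identity.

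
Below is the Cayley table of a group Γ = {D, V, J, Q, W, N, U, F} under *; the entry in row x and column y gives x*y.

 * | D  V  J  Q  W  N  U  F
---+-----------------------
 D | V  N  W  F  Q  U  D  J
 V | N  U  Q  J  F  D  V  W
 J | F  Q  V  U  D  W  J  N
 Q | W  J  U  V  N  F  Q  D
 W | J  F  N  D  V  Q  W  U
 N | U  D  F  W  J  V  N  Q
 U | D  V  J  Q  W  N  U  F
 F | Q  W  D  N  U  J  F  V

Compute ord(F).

4

The identity element is U (its row matches the header).
F^1 = F
F^2 = F*F = V
F^3 = V*F = W
F^4 = W*F = U
The first power of F equal to the identity is F^4, so ord(F) = 4.
(Structurally, Γ here is isomorphic to the quaternion group Q_8.)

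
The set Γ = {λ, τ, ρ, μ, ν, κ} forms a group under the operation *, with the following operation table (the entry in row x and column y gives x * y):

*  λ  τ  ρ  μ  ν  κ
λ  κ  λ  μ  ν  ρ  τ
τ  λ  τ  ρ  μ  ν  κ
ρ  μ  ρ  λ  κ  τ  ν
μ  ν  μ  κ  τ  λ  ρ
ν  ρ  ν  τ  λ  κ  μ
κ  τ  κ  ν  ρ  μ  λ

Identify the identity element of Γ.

The identity e satisfies e * x = x for all x, so its row in the table reproduces the column headers.
Row τ reads: λ, τ, ρ, μ, ν, κ — exactly the header order. So τ is the identity.

τ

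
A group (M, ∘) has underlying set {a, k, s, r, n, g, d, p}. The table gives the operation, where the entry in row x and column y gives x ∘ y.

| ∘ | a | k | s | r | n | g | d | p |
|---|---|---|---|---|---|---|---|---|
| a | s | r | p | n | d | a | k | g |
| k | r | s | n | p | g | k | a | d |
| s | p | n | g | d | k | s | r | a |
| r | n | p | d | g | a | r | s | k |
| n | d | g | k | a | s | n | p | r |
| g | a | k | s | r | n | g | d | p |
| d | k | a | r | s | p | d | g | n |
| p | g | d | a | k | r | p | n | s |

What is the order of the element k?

4

The identity element is g (its row matches the header).
k^1 = k
k^2 = k ∘ k = s
k^3 = s ∘ k = n
k^4 = n ∘ k = g
The first power of k equal to the identity is k^4, so ord(k) = 4.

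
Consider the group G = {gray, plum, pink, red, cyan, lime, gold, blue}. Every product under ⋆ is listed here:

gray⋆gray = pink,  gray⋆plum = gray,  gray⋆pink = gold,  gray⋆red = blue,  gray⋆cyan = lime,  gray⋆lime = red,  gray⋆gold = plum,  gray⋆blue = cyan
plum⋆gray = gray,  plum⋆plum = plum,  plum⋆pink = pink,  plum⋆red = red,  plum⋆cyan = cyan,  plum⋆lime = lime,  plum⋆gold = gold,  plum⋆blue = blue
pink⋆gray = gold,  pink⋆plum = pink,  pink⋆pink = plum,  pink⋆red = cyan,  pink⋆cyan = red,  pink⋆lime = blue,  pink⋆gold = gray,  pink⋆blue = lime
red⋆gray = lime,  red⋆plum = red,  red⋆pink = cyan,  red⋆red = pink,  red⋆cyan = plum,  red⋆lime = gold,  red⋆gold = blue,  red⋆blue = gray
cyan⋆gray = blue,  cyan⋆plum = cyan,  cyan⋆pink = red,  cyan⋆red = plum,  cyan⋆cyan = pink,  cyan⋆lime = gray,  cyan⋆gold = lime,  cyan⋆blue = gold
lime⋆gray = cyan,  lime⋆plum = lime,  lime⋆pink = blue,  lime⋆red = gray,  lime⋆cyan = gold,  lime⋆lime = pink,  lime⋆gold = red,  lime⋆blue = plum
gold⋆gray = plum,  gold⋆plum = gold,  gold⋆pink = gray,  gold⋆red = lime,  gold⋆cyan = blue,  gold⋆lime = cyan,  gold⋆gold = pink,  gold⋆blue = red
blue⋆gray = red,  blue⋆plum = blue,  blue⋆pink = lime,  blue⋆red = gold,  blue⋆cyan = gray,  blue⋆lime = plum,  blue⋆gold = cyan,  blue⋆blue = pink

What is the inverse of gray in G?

gold

First locate the identity: row plum matches the header, so plum is the identity.
Scan row gray for plum: gray ⋆ gold = plum. Hence gray^(-1) = gold.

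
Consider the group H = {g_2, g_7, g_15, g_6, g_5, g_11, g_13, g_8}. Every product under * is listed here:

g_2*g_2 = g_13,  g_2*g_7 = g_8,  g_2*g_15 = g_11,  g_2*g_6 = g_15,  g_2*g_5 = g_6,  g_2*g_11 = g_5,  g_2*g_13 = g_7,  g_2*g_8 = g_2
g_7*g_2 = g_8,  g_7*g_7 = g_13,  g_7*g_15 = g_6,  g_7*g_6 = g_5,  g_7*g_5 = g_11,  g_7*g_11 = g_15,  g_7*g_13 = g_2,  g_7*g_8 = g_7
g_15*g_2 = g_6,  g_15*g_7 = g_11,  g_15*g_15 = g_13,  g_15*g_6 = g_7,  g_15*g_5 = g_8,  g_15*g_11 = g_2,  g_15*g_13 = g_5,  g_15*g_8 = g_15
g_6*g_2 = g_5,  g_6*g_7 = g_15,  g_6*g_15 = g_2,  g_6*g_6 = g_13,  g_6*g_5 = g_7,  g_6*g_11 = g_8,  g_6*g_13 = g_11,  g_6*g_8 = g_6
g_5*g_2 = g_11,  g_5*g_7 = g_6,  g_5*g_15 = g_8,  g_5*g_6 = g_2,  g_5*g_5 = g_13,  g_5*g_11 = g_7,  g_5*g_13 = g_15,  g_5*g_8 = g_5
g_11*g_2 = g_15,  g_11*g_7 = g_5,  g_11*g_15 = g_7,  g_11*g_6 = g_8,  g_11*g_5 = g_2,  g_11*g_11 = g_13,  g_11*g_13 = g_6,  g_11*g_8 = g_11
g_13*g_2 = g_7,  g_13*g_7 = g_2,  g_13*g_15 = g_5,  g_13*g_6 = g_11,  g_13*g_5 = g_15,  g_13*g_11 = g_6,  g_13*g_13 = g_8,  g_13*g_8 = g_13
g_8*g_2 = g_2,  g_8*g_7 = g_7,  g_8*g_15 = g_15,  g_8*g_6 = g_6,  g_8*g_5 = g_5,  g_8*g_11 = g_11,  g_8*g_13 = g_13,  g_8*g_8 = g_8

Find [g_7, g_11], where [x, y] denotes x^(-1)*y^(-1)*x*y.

g_13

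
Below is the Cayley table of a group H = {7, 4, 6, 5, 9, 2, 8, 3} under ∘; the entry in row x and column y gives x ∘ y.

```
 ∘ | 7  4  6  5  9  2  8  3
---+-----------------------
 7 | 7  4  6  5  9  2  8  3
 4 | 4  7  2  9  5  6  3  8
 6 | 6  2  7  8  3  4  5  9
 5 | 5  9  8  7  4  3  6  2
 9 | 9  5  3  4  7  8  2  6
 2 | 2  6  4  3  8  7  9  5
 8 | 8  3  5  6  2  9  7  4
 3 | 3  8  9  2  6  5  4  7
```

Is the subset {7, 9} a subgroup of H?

{7, 9} contains the identity 7.
Checking products: every product of two elements of {7, 9} (read from the table) lies in {7, 9}, so the set is closed.
In a finite group, a nonempty closed subset is a subgroup. So {7, 9} ≤ H.

Yes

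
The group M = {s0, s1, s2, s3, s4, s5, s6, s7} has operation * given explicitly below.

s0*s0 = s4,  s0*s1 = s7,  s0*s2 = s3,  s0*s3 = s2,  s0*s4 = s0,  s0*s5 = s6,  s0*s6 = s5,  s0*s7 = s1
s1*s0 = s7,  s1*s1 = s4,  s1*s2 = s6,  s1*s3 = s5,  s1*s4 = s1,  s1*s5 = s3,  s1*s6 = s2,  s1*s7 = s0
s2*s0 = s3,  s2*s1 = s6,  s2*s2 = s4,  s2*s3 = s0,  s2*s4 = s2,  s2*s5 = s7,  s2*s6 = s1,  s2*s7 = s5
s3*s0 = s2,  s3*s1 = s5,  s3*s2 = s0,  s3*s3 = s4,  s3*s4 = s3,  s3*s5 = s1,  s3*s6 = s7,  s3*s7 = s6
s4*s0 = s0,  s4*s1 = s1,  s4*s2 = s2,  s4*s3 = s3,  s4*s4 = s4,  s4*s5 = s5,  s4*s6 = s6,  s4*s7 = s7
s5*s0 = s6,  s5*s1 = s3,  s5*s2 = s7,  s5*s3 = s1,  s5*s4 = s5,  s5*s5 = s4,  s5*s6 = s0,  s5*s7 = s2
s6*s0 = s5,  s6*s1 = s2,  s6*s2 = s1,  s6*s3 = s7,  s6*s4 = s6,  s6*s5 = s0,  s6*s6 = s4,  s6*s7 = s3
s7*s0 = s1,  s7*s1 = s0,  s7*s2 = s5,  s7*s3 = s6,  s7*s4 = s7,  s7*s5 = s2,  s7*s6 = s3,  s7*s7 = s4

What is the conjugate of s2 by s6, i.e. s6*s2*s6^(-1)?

s2

The identity is s4. In row s6, the entry s4 sits in column s6, so s6^(-1) = s6.
s6*s2 = s1
s1*s6 = s2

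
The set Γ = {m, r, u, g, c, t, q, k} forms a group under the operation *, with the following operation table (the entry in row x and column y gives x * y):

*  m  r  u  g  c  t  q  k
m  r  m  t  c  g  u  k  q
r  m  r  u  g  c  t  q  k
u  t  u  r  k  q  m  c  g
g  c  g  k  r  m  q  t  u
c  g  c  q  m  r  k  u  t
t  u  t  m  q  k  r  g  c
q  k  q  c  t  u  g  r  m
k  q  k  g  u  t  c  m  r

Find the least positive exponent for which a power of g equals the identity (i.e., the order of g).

2

The identity element is r (its row matches the header).
g^1 = g
g^2 = g * g = r
The first power of g equal to the identity is g^2, so ord(g) = 2.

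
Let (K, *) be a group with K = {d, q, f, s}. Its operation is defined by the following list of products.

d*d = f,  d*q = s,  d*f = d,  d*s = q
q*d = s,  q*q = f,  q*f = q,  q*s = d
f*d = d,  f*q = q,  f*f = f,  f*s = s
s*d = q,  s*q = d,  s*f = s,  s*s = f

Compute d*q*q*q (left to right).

d*q = s
s*q = d
d*q = s

s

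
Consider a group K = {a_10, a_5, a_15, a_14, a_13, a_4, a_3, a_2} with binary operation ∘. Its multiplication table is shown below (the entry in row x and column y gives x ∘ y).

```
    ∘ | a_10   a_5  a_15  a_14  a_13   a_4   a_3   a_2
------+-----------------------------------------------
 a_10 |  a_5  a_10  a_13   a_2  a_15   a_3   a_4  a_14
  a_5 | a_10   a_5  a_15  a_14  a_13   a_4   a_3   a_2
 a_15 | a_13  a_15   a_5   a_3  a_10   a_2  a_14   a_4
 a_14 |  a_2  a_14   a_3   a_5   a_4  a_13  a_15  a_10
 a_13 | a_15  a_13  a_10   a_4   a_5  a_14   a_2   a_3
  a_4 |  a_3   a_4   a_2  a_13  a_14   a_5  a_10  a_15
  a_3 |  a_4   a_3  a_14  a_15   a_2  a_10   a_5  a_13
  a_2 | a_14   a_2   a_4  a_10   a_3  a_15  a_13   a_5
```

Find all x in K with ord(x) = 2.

Identity is a_5. Compute the order of each non-identity element by repeated multiplication:
  a_10: a_10 → a_5  (order 2)
  a_15: a_15 → a_5  (order 2)
  a_14: a_14 → a_5  (order 2)
  a_13: a_13 → a_5  (order 2)
  a_4: a_4 → a_5  (order 2)
  a_3: a_3 → a_5  (order 2)
  a_2: a_2 → a_5  (order 2)
Elements of order 2: {a_10, a_13, a_14, a_15, a_2, a_3, a_4}.
(Structurally, K here is isomorphic to the elementary abelian group (Z_2)^3.)

{a_10, a_13, a_14, a_15, a_2, a_3, a_4}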